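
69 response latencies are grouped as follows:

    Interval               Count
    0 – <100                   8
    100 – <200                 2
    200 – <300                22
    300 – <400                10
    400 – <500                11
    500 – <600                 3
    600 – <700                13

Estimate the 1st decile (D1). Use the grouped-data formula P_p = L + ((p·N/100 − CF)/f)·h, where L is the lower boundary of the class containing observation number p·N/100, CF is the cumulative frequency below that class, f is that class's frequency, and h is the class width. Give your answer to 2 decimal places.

86.25

N = 69; target position k = 10/100 · 69 = 6.9.
Cumulative frequencies: 8, 10, 32, 42, 53, 56, 69.
Observation 6.9 falls in the class 0 – <100.
L = 0, CF = 0, f = 8, h = 100.
P10 = 0 + ((6.9 − 0)/8)·100 = 0 + 86.25 = 86.25.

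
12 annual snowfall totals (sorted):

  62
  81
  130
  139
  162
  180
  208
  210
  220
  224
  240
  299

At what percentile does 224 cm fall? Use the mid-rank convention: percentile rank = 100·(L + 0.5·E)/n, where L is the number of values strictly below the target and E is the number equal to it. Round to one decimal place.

79.2

Count below 224: L = 9; count equal: E = 1; n = 12.
Percentile rank = 100·(9 + 0.5·1)/12 = 100·9.5/12 = 79.17.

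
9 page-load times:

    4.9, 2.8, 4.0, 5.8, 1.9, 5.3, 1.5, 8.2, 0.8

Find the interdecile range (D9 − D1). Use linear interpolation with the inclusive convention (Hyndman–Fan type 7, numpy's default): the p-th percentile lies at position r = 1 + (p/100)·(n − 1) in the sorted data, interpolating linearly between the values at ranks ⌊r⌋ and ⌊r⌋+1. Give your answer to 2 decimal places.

4.92

Sorted: 0.8, 1.5, 1.9, 2.8, 4.0, 4.9, 5.3, 5.8, 8.2.
n = 9.
P10: r = 1.8; ranks 1–2 are 0.8, 1.5; interpolating gives 1.36.
P90: r = 8.2; ranks 8–9 are 5.8, 8.2; interpolating gives 6.28.
Difference: 6.28 − 1.36 = 4.92.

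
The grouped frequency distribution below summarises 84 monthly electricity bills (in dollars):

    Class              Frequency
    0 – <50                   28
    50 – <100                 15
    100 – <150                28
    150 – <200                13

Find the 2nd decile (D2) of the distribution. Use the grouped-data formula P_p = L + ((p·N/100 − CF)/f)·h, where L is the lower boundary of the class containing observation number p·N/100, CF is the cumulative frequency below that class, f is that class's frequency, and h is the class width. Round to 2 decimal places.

30.00

N = 84; target position k = 20/100 · 84 = 16.8.
Cumulative frequencies: 28, 43, 71, 84.
Observation 16.8 falls in the class 0 – <50.
L = 0, CF = 0, f = 28, h = 50.
P20 = 0 + ((16.8 − 0)/28)·50 = 0 + 30 = 30.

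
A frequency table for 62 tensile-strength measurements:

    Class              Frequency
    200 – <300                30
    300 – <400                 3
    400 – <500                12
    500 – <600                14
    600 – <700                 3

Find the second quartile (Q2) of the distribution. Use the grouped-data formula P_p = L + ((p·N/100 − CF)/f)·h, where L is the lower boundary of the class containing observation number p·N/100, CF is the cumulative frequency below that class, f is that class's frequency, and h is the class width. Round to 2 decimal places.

N = 62; target position k = 50/100 · 62 = 31.
Cumulative frequencies: 30, 33, 45, 59, 62.
Observation 31 falls in the class 300 – <400.
L = 300, CF = 30, f = 3, h = 100.
P50 = 300 + ((31 − 30)/3)·100 = 300 + 33.3333 = 333.333.

333.33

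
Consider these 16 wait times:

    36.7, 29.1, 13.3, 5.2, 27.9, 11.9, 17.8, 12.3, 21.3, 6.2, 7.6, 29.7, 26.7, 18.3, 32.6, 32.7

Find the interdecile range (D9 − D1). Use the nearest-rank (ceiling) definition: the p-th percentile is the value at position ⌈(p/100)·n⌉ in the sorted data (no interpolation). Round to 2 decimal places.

26.50

Sorted: 5.2, 6.2, 7.6, 11.9, 12.3, 13.3, 17.8, 18.3, 21.3, 26.7, 27.9, 29.1, 29.7, 32.6, 32.7, 36.7.
n = 16.
P10: rank ⌈10/100·16⌉ = 2 → 6.2.
P90: rank ⌈90/100·16⌉ = 15 → 32.7.
Difference: 32.7 − 6.2 = 26.5.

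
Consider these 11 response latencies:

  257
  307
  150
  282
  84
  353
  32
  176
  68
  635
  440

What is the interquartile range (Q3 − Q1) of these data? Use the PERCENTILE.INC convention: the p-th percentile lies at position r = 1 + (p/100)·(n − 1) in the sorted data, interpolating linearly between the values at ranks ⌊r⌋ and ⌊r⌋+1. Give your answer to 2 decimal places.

213.00

Sorted: 32, 68, 84, 150, 176, 257, 282, 307, 353, 440, 635.
n = 11.
P25: r = 3.5; ranks 3–4 are 84, 150; interpolating gives 117.
P75: r = 8.5; ranks 8–9 are 307, 353; interpolating gives 330.
Difference: 330 − 117 = 213.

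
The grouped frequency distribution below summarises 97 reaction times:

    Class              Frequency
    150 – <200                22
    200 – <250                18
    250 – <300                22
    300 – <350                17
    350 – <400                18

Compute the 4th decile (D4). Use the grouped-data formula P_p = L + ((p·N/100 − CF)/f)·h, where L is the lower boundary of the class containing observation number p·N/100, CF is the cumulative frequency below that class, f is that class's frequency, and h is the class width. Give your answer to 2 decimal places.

246.67

N = 97; target position k = 40/100 · 97 = 38.8.
Cumulative frequencies: 22, 40, 62, 79, 97.
Observation 38.8 falls in the class 200 – <250.
L = 200, CF = 22, f = 18, h = 50.
P40 = 200 + ((38.8 − 22)/18)·50 = 200 + 46.6667 = 246.667.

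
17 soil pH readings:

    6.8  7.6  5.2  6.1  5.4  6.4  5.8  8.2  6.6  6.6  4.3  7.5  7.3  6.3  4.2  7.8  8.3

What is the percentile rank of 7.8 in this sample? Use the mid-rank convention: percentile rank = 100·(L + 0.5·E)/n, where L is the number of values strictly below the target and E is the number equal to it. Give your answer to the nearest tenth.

85.3

Sorted: 4.2, 4.3, 5.2, 5.4, 5.8, 6.1, 6.3, 6.4, 6.6, 6.6, 6.8, 7.3, 7.5, 7.6, 7.8, 8.2, 8.3.
Count below 7.8: L = 14; count equal: E = 1; n = 17.
Percentile rank = 100·(14 + 0.5·1)/17 = 100·14.5/17 = 85.29.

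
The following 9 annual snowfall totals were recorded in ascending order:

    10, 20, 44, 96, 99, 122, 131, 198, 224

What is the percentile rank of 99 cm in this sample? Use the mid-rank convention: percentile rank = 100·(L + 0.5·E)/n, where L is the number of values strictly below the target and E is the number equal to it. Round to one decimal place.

Count below 99: L = 4; count equal: E = 1; n = 9.
Percentile rank = 100·(4 + 0.5·1)/9 = 100·4.5/9 = 50.

50.0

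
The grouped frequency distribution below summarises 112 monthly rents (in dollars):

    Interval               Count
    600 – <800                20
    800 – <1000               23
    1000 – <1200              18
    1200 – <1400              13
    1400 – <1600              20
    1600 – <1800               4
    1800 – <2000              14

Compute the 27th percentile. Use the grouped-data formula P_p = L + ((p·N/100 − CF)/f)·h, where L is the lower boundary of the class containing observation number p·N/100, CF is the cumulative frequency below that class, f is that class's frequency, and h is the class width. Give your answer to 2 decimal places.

889.04

N = 112; target position k = 27/100 · 112 = 30.24.
Cumulative frequencies: 20, 43, 61, 74, 94, 98, 112.
Observation 30.24 falls in the class 800 – <1000.
L = 800, CF = 20, f = 23, h = 200.
P27 = 800 + ((30.24 − 20)/23)·200 = 800 + 89.0435 = 889.043.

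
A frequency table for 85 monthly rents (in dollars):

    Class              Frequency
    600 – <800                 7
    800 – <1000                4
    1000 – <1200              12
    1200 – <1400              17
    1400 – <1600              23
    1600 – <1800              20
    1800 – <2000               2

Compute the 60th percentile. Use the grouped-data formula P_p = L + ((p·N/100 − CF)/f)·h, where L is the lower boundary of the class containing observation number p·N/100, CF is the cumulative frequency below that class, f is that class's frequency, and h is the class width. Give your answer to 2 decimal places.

N = 85; target position k = 60/100 · 85 = 51.
Cumulative frequencies: 7, 11, 23, 40, 63, 83, 85.
Observation 51 falls in the class 1400 – <1600.
L = 1400, CF = 40, f = 23, h = 200.
P60 = 1400 + ((51 − 40)/23)·200 = 1400 + 95.6522 = 1495.65.

1495.65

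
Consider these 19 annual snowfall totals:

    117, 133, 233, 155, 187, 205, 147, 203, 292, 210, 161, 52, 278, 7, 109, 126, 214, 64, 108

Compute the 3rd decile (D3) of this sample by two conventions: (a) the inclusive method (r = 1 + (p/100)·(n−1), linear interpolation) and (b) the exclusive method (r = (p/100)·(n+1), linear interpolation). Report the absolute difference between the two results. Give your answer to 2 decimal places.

Sorted: 7, 52, 64, 108, 109, 117, 126, 133, 147, 155, 161, 187, 203, 205, 210, 214, 233, 278, 292.
n = 19.
(a) r = 6.4; between ranks 6 (117) and 7 (126): 120.6.
(b) r = 6 → value at rank 6 = 117.
|120.6 − 117| = 3.6.

3.60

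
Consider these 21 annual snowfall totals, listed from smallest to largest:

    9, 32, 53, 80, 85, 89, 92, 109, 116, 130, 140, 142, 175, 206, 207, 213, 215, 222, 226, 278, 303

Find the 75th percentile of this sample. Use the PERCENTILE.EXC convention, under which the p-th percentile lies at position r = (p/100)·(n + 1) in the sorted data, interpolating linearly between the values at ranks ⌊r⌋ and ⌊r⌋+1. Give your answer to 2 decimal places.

n = 21.
r = (75/100)·(21 + 1) = 16.5.
Rank 16 is 213 and rank 17 is 215.
Interpolate: 213 + 0.5·(215 − 213) = 213 + 0.5·2 = 214.

214.00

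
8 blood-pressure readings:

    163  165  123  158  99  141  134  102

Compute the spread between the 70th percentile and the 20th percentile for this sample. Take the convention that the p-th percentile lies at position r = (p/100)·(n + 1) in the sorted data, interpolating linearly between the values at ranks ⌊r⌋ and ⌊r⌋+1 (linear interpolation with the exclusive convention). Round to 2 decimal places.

58.10

Sorted: 99, 102, 123, 134, 141, 158, 163, 165.
n = 8.
P20: r = 1.8; ranks 1–2 are 99, 102; interpolating gives 101.4.
P70: r = 6.3; ranks 6–7 are 158, 163; interpolating gives 159.5.
Difference: 159.5 − 101.4 = 58.1.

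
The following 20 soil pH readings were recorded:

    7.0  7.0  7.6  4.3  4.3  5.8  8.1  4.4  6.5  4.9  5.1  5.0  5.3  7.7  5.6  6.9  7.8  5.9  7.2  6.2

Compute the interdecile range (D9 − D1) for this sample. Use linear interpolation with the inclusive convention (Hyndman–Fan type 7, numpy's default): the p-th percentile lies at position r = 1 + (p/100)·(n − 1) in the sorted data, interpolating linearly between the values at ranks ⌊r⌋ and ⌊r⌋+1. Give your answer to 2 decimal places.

Sorted: 4.3, 4.3, 4.4, 4.9, 5.0, 5.1, 5.3, 5.6, 5.8, 5.9, 6.2, 6.5, 6.9, 7.0, 7.0, 7.2, 7.6, 7.7, 7.8, 8.1.
n = 20.
P10: r = 2.9; ranks 2–3 are 4.3, 4.4; interpolating gives 4.39.
P90: r = 18.1; ranks 18–19 are 7.7, 7.8; interpolating gives 7.71.
Difference: 7.71 − 4.39 = 3.32.

3.32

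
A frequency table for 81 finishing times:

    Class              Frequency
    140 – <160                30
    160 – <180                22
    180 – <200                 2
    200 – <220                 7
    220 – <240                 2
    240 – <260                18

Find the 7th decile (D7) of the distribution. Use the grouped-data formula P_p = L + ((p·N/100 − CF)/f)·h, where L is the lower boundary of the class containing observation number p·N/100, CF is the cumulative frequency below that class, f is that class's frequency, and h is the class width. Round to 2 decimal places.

207.71

N = 81; target position k = 70/100 · 81 = 56.7.
Cumulative frequencies: 30, 52, 54, 61, 63, 81.
Observation 56.7 falls in the class 200 – <220.
L = 200, CF = 54, f = 7, h = 20.
P70 = 200 + ((56.7 − 54)/7)·20 = 200 + 7.71429 = 207.714.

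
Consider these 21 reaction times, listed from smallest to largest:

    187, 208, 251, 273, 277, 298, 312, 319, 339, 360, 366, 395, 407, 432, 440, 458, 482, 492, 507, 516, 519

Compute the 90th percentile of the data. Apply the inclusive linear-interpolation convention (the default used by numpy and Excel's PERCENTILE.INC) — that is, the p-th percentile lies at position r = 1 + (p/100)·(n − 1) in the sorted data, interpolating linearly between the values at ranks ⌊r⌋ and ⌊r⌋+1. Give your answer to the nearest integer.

507

n = 21.
r = 1 + (90/100)·(21 − 1) = 1 + 18 = 19.
r is an integer, so P90 is the value at rank 19: 507.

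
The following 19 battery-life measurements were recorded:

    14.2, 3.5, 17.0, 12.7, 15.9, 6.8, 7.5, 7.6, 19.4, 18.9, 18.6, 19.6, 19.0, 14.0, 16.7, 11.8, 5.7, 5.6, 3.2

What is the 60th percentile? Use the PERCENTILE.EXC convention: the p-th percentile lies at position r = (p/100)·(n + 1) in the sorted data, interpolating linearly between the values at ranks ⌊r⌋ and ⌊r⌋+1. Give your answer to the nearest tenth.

Sorted: 3.2, 3.5, 5.6, 5.7, 6.8, 7.5, 7.6, 11.8, 12.7, 14.0, 14.2, 15.9, 16.7, 17.0, 18.6, 18.9, 19.0, 19.4, 19.6.
n = 19.
r = (60/100)·(19 + 1) = 12.
r is an integer, so P60 is the value at rank 12: 15.9.

15.9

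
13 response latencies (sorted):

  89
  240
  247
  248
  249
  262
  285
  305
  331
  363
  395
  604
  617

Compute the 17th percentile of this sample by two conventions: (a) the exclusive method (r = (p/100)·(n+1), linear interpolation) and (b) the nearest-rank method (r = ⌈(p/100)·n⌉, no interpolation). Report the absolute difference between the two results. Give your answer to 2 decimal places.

n = 13.
(a) r = 2.38; between ranks 2 (240) and 3 (247): 242.66.
(b) the nearest-rank method: rank 3 → 247.
|242.66 − 247| = 4.34.

4.34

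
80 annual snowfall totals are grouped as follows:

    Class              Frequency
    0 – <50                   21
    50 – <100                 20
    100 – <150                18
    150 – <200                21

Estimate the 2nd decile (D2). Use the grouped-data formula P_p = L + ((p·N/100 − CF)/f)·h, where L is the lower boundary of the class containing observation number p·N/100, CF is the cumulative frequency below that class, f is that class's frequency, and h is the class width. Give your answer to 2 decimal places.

N = 80; target position k = 20/100 · 80 = 16.
Cumulative frequencies: 21, 41, 59, 80.
Observation 16 falls in the class 0 – <50.
L = 0, CF = 0, f = 21, h = 50.
P20 = 0 + ((16 − 0)/21)·50 = 0 + 38.0952 = 38.0952.

38.10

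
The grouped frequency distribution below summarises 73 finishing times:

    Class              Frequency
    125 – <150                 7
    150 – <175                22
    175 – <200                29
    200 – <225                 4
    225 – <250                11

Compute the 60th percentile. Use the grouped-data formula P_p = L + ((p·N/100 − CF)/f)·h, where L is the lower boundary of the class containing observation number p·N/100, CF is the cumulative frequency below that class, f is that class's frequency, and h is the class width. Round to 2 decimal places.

187.76

N = 73; target position k = 60/100 · 73 = 43.8.
Cumulative frequencies: 7, 29, 58, 62, 73.
Observation 43.8 falls in the class 175 – <200.
L = 175, CF = 29, f = 29, h = 25.
P60 = 175 + ((43.8 − 29)/29)·25 = 175 + 12.7586 = 187.759.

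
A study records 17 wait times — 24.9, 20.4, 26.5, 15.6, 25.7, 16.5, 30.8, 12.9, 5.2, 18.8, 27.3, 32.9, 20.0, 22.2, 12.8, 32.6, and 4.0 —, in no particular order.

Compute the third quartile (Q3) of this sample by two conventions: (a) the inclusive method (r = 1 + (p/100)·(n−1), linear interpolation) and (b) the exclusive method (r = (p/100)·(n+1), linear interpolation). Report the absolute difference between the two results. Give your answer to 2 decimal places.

0.40

Sorted: 4.0, 5.2, 12.8, 12.9, 15.6, 16.5, 18.8, 20.0, 20.4, 22.2, 24.9, 25.7, 26.5, 27.3, 30.8, 32.6, 32.9.
n = 17.
(a) r = 13 → value at rank 13 = 26.5.
(b) r = 13.5; between ranks 13 (26.5) and 14 (27.3): 26.9.
|26.5 − 26.9| = 0.4.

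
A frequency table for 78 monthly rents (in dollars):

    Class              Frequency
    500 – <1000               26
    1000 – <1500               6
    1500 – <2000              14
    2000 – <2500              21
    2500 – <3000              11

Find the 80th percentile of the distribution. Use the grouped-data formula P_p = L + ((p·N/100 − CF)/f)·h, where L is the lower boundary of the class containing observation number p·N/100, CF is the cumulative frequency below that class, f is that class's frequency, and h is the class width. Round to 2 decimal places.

2390.48

N = 78; target position k = 80/100 · 78 = 62.4.
Cumulative frequencies: 26, 32, 46, 67, 78.
Observation 62.4 falls in the class 2000 – <2500.
L = 2000, CF = 46, f = 21, h = 500.
P80 = 2000 + ((62.4 − 46)/21)·500 = 2000 + 390.476 = 2390.48.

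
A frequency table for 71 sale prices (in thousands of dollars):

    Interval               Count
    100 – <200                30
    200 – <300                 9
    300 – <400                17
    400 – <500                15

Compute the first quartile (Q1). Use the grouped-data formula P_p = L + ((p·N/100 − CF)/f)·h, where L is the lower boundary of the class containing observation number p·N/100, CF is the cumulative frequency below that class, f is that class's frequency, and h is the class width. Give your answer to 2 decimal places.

N = 71; target position k = 25/100 · 71 = 17.75.
Cumulative frequencies: 30, 39, 56, 71.
Observation 17.75 falls in the class 100 – <200.
L = 100, CF = 0, f = 30, h = 100.
P25 = 100 + ((17.75 − 0)/30)·100 = 100 + 59.1667 = 159.167.

159.17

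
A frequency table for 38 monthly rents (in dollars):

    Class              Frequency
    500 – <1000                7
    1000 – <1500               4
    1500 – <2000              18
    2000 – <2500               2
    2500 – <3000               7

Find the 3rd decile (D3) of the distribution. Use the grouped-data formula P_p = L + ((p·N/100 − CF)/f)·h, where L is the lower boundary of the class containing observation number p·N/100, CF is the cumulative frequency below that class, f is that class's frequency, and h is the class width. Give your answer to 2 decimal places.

N = 38; target position k = 30/100 · 38 = 11.4.
Cumulative frequencies: 7, 11, 29, 31, 38.
Observation 11.4 falls in the class 1500 – <2000.
L = 1500, CF = 11, f = 18, h = 500.
P30 = 1500 + ((11.4 − 11)/18)·500 = 1500 + 11.1111 = 1511.11.

1511.11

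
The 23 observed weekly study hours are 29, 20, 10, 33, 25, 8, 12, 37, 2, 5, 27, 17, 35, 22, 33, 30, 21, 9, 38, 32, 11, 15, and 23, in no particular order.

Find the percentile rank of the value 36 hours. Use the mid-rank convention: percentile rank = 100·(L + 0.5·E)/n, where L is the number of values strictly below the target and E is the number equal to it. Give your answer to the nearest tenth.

Sorted: 2, 5, 8, 9, 10, 11, 12, 15, 17, 20, 21, 22, 23, 25, 27, 29, 30, 32, 33, 33, 35, 37, 38.
Count below 36: L = 21; count equal: E = 0; n = 23.
Percentile rank = 100·(21 + 0.5·0)/23 = 100·21/23 = 91.3.

91.3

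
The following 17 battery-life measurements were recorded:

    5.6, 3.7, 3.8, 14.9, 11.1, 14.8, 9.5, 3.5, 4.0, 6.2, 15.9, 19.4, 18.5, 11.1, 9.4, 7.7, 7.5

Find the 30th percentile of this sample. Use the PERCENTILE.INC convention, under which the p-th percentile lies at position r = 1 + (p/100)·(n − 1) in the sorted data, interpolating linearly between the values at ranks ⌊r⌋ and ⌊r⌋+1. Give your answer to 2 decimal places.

Sorted: 3.5, 3.7, 3.8, 4.0, 5.6, 6.2, 7.5, 7.7, 9.4, 9.5, 11.1, 11.1, 14.8, 14.9, 15.9, 18.5, 19.4.
n = 17.
r = 1 + (30/100)·(17 − 1) = 1 + 4.8 = 5.8.
Rank 5 is 5.6 and rank 6 is 6.2.
Interpolate: 5.6 + 0.8·(6.2 − 5.6) = 5.6 + 0.8·0.6 = 6.08.

6.08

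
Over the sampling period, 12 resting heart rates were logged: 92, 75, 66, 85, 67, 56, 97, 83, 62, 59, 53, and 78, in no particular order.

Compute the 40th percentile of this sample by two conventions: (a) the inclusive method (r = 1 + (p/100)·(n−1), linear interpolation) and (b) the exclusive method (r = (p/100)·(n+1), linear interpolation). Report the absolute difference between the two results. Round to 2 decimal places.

Sorted: 53, 56, 59, 62, 66, 67, 75, 78, 83, 85, 92, 97.
n = 12.
(a) r = 5.4; between ranks 5 (66) and 6 (67): 66.4.
(b) r = 5.2; between ranks 5 (66) and 6 (67): 66.2.
|66.4 − 66.2| = 0.2.

0.20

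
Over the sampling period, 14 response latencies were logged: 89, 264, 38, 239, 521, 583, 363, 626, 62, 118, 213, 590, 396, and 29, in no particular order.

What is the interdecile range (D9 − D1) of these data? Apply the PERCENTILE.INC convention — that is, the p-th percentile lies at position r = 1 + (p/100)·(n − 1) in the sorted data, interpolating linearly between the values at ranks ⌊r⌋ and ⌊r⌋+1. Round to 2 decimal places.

Sorted: 29, 38, 62, 89, 118, 213, 239, 264, 363, 396, 521, 583, 590, 626.
n = 14.
P10: r = 2.3; ranks 2–3 are 38, 62; interpolating gives 45.2.
P90: r = 12.7; ranks 12–13 are 583, 590; interpolating gives 587.9.
Difference: 587.9 − 45.2 = 542.7.

542.70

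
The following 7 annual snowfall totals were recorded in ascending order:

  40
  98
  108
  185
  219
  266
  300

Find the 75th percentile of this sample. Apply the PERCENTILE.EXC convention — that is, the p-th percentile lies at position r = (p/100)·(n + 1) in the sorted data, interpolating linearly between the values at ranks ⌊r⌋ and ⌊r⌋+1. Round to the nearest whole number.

266

n = 7.
r = (75/100)·(7 + 1) = 6.
r is an integer, so P75 is the value at rank 6: 266.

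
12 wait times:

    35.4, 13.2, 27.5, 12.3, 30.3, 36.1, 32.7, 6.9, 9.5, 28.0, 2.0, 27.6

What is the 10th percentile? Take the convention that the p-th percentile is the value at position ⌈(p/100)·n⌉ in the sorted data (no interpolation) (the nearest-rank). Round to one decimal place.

6.9

Sorted: 2.0, 6.9, 9.5, 12.3, 13.2, 27.5, 27.6, 28.0, 30.3, 32.7, 35.4, 36.1.
n = 12.
Position = ⌈10/100 · 12⌉ = ⌈1.2⌉ = 2.
The value at rank 2 is 6.9.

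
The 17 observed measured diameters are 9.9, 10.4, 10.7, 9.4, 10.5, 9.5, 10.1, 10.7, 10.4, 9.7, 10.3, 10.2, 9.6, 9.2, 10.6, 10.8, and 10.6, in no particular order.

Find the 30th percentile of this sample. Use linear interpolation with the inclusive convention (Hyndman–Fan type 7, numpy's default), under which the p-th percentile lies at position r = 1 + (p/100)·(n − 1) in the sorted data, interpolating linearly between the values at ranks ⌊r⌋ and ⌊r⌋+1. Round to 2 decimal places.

Sorted: 9.2, 9.4, 9.5, 9.6, 9.7, 9.9, 10.1, 10.2, 10.3, 10.4, 10.4, 10.5, 10.6, 10.6, 10.7, 10.7, 10.8.
n = 17.
r = 1 + (30/100)·(17 − 1) = 1 + 4.8 = 5.8.
Rank 5 is 9.7 and rank 6 is 9.9.
Interpolate: 9.7 + 0.8·(9.9 − 9.7) = 9.7 + 0.8·0.2 = 9.86.

9.86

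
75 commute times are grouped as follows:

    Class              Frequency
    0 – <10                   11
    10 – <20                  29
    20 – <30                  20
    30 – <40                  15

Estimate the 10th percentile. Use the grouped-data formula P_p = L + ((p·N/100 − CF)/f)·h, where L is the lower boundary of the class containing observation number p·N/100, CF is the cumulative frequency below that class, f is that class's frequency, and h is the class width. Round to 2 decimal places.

6.82

N = 75; target position k = 10/100 · 75 = 7.5.
Cumulative frequencies: 11, 40, 60, 75.
Observation 7.5 falls in the class 0 – <10.
L = 0, CF = 0, f = 11, h = 10.
P10 = 0 + ((7.5 − 0)/11)·10 = 0 + 6.81818 = 6.81818.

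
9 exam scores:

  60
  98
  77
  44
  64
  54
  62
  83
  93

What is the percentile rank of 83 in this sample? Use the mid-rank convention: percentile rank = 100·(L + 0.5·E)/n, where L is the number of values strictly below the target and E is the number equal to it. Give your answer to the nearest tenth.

Sorted: 44, 54, 60, 62, 64, 77, 83, 93, 98.
Count below 83: L = 6; count equal: E = 1; n = 9.
Percentile rank = 100·(6 + 0.5·1)/9 = 100·6.5/9 = 72.22.

72.2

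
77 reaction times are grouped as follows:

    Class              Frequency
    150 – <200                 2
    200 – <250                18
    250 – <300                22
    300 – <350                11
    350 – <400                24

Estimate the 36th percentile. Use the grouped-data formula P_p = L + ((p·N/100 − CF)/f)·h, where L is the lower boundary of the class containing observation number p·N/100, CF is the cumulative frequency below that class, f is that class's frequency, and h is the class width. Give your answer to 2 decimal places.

N = 77; target position k = 36/100 · 77 = 27.72.
Cumulative frequencies: 2, 20, 42, 53, 77.
Observation 27.72 falls in the class 250 – <300.
L = 250, CF = 20, f = 22, h = 50.
P36 = 250 + ((27.72 − 20)/22)·50 = 250 + 17.5455 = 267.545.

267.55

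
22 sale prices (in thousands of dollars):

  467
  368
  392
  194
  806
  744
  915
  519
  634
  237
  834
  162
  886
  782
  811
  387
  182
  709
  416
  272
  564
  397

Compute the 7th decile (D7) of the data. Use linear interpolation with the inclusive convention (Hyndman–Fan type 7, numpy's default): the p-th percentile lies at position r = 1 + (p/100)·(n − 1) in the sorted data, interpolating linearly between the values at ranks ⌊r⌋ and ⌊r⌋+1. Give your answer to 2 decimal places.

733.50

Sorted: 162, 182, 194, 237, 272, 368, 387, 392, 397, 416, 467, 519, 564, 634, 709, 744, 782, 806, 811, 834, 886, 915.
n = 22.
r = 1 + (70/100)·(22 − 1) = 1 + 14.7 = 15.7.
Rank 15 is 709 and rank 16 is 744.
Interpolate: 709 + 0.7·(744 − 709) = 709 + 0.7·35 = 733.5.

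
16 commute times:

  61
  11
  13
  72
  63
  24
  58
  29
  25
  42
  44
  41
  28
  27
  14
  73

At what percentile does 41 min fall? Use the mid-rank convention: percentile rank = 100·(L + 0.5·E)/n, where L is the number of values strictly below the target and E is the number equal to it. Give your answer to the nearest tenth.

Sorted: 11, 13, 14, 24, 25, 27, 28, 29, 41, 42, 44, 58, 61, 63, 72, 73.
Count below 41: L = 8; count equal: E = 1; n = 16.
Percentile rank = 100·(8 + 0.5·1)/16 = 100·8.5/16 = 53.12.

53.1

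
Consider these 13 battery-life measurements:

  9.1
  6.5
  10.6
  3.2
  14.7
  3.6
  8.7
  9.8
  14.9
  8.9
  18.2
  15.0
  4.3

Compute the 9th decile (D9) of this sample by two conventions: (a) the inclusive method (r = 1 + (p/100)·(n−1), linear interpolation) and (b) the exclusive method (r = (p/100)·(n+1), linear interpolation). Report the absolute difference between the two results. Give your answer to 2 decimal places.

Sorted: 3.2, 3.6, 4.3, 6.5, 8.7, 8.9, 9.1, 9.8, 10.6, 14.7, 14.9, 15.0, 18.2.
n = 13.
(a) r = 11.8; between ranks 11 (14.9) and 12 (15.0): 14.98.
(b) r = 12.6; between ranks 12 (15.0) and 13 (18.2): 16.92.
|14.98 − 16.92| = 1.94.

1.94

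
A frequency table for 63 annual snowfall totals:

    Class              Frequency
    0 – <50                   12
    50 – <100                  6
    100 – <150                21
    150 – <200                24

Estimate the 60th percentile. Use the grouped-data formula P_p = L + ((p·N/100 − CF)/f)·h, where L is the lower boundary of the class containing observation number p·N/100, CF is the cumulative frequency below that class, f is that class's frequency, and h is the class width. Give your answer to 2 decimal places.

147.14

N = 63; target position k = 60/100 · 63 = 37.8.
Cumulative frequencies: 12, 18, 39, 63.
Observation 37.8 falls in the class 100 – <150.
L = 100, CF = 18, f = 21, h = 50.
P60 = 100 + ((37.8 − 18)/21)·50 = 100 + 47.1429 = 147.143.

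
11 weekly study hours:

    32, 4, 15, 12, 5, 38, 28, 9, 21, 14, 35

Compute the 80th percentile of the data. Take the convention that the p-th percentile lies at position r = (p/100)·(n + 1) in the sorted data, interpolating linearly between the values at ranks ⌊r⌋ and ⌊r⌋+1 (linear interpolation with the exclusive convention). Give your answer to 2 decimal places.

Sorted: 4, 5, 9, 12, 14, 15, 21, 28, 32, 35, 38.
n = 11.
r = (80/100)·(11 + 1) = 9.6.
Rank 9 is 32 and rank 10 is 35.
Interpolate: 32 + 0.6·(35 − 32) = 32 + 0.6·3 = 33.8.

33.80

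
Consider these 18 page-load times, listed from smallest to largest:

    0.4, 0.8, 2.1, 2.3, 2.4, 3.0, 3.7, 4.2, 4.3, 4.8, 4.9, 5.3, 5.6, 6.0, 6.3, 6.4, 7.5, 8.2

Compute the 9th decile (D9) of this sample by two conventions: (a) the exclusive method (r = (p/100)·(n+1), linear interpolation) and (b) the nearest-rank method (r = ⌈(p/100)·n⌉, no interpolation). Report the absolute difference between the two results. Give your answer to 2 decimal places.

0.07

n = 18.
(a) r = 17.1; between ranks 17 (7.5) and 18 (8.2): 7.57.
(b) the nearest-rank method: rank 17 → 7.5.
|7.57 − 7.5| = 0.07.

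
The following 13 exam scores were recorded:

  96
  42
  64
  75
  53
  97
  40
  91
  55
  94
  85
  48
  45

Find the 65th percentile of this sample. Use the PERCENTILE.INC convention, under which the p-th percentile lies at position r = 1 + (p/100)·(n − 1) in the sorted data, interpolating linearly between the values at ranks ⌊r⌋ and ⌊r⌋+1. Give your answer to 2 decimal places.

Sorted: 40, 42, 45, 48, 53, 55, 64, 75, 85, 91, 94, 96, 97.
n = 13.
r = 1 + (65/100)·(13 − 1) = 1 + 7.8 = 8.8.
Rank 8 is 75 and rank 9 is 85.
Interpolate: 75 + 0.8·(85 − 75) = 75 + 0.8·10 = 83.

83.00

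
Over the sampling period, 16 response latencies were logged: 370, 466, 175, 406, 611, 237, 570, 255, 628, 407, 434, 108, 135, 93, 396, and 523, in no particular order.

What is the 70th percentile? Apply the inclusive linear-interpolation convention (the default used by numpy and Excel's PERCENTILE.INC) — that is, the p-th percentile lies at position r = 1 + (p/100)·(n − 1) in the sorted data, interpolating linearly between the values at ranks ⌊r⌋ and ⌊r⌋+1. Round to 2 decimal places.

450.00

Sorted: 93, 108, 135, 175, 237, 255, 370, 396, 406, 407, 434, 466, 523, 570, 611, 628.
n = 16.
r = 1 + (70/100)·(16 − 1) = 1 + 10.5 = 11.5.
Rank 11 is 434 and rank 12 is 466.
Interpolate: 434 + 0.5·(466 − 434) = 434 + 0.5·32 = 450.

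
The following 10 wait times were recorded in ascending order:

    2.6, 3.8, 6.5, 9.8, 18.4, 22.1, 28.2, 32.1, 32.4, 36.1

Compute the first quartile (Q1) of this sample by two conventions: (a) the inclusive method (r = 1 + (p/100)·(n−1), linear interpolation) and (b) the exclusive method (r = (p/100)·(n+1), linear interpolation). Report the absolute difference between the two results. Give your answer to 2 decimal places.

n = 10.
(a) r = 3.25; between ranks 3 (6.5) and 4 (9.8): 7.325.
(b) r = 2.75; between ranks 2 (3.8) and 3 (6.5): 5.825.
|7.325 − 5.825| = 1.5.

1.50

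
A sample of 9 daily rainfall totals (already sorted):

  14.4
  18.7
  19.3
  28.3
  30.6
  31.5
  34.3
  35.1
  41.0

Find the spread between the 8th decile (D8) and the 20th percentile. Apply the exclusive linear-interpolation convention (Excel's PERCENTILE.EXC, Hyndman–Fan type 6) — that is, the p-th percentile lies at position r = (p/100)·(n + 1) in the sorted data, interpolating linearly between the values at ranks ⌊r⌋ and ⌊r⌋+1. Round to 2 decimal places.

n = 9.
P20: r = 2 (integer) → 18.7.
P80: r = 8 (integer) → 35.1.
Difference: 35.1 − 18.7 = 16.4.

16.40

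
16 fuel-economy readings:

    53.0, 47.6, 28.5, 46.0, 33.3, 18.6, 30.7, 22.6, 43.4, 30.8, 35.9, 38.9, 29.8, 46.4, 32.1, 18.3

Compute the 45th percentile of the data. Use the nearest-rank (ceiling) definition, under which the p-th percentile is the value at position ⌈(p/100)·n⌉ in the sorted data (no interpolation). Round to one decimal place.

32.1

Sorted: 18.3, 18.6, 22.6, 28.5, 29.8, 30.7, 30.8, 32.1, 33.3, 35.9, 38.9, 43.4, 46.0, 46.4, 47.6, 53.0.
n = 16.
Position = ⌈45/100 · 16⌉ = ⌈7.2⌉ = 8.
The value at rank 8 is 32.1.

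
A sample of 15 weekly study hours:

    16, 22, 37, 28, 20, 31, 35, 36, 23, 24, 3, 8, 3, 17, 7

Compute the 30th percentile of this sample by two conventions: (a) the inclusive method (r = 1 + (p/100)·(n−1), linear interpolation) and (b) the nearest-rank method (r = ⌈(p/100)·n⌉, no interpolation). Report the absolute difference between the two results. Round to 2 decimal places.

Sorted: 3, 3, 7, 8, 16, 17, 20, 22, 23, 24, 28, 31, 35, 36, 37.
n = 15.
(a) r = 5.2; between ranks 5 (16) and 6 (17): 16.2.
(b) the nearest-rank method: rank 5 → 16.
|16.2 − 16| = 0.2.

0.20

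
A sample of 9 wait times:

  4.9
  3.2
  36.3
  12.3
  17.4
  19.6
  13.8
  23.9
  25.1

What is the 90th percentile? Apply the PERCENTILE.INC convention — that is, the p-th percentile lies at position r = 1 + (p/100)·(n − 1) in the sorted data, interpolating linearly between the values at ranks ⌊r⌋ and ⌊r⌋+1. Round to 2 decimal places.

27.34

Sorted: 3.2, 4.9, 12.3, 13.8, 17.4, 19.6, 23.9, 25.1, 36.3.
n = 9.
r = 1 + (90/100)·(9 − 1) = 1 + 7.2 = 8.2.
Rank 8 is 25.1 and rank 9 is 36.3.
Interpolate: 25.1 + 0.2·(36.3 − 25.1) = 25.1 + 0.2·11.2 = 27.34.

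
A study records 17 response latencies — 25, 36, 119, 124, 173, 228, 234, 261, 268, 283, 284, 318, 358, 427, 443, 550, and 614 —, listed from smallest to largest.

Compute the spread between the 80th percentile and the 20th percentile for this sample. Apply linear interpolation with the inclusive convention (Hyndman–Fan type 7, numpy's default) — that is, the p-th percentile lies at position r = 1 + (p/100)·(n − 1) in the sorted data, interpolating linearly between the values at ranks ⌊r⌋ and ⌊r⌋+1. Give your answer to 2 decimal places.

279.40

n = 17.
P20: r = 4.2; ranks 4–5 are 124, 173; interpolating gives 133.8.
P80: r = 13.8; ranks 13–14 are 358, 427; interpolating gives 413.2.
Difference: 413.2 − 133.8 = 279.4.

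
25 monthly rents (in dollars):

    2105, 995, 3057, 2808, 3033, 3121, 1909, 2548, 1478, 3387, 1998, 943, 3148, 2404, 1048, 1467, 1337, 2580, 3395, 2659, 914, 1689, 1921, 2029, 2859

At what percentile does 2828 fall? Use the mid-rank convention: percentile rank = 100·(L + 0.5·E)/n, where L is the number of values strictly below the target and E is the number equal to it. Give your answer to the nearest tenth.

72.0

Sorted: 914, 943, 995, 1048, 1337, 1467, 1478, 1689, 1909, 1921, 1998, 2029, 2105, 2404, 2548, 2580, 2659, 2808, 2859, 3033, 3057, 3121, 3148, 3387, 3395.
Count below 2828: L = 18; count equal: E = 0; n = 25.
Percentile rank = 100·(18 + 0.5·0)/25 = 100·18/25 = 72.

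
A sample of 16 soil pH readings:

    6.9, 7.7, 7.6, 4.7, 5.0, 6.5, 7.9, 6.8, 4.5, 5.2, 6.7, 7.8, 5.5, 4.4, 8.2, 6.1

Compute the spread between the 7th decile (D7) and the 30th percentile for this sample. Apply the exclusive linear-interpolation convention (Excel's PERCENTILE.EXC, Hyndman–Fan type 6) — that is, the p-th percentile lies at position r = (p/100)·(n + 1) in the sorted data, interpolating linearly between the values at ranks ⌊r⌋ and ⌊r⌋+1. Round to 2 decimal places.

Sorted: 4.4, 4.5, 4.7, 5.0, 5.2, 5.5, 6.1, 6.5, 6.7, 6.8, 6.9, 7.6, 7.7, 7.8, 7.9, 8.2.
n = 16.
P30: r = 5.1; ranks 5–6 are 5.2, 5.5; interpolating gives 5.23.
P70: r = 11.9; ranks 11–12 are 6.9, 7.6; interpolating gives 7.53.
Difference: 7.53 − 5.23 = 2.3.

2.30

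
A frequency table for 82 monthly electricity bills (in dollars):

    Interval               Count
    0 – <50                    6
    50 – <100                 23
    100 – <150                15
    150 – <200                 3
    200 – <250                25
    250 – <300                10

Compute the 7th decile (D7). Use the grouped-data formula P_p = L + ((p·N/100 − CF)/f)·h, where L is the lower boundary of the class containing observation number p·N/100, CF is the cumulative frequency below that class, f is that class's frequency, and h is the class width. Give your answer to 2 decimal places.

220.80

N = 82; target position k = 70/100 · 82 = 57.4.
Cumulative frequencies: 6, 29, 44, 47, 72, 82.
Observation 57.4 falls in the class 200 – <250.
L = 200, CF = 47, f = 25, h = 50.
P70 = 200 + ((57.4 − 47)/25)·50 = 200 + 20.8 = 220.8.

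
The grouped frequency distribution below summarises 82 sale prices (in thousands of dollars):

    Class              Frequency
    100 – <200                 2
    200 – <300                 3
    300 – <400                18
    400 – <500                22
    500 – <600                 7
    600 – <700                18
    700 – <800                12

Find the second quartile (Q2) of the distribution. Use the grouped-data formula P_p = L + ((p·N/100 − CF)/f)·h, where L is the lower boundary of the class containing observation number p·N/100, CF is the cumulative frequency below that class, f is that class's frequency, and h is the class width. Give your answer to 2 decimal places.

N = 82; target position k = 50/100 · 82 = 41.
Cumulative frequencies: 2, 5, 23, 45, 52, 70, 82.
Observation 41 falls in the class 400 – <500.
L = 400, CF = 23, f = 22, h = 100.
P50 = 400 + ((41 − 23)/22)·100 = 400 + 81.8182 = 481.818.

481.82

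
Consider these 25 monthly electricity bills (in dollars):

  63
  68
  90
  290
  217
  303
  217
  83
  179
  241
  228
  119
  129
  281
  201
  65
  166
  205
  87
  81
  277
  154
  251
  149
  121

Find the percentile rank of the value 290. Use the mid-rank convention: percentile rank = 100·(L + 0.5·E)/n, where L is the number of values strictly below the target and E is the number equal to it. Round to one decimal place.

94.0

Sorted: 63, 65, 68, 81, 83, 87, 90, 119, 121, 129, 149, 154, 166, 179, 201, 205, 217, 217, 228, 241, 251, 277, 281, 290, 303.
Count below 290: L = 23; count equal: E = 1; n = 25.
Percentile rank = 100·(23 + 0.5·1)/25 = 100·23.5/25 = 94.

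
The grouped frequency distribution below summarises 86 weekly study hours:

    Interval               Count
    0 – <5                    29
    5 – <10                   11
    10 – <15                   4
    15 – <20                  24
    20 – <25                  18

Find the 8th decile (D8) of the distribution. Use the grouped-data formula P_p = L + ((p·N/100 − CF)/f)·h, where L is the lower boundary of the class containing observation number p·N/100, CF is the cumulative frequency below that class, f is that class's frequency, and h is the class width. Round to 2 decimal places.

N = 86; target position k = 80/100 · 86 = 68.8.
Cumulative frequencies: 29, 40, 44, 68, 86.
Observation 68.8 falls in the class 20 – <25.
L = 20, CF = 68, f = 18, h = 5.
P80 = 20 + ((68.8 − 68)/18)·5 = 20 + 0.222222 = 20.2222.

20.22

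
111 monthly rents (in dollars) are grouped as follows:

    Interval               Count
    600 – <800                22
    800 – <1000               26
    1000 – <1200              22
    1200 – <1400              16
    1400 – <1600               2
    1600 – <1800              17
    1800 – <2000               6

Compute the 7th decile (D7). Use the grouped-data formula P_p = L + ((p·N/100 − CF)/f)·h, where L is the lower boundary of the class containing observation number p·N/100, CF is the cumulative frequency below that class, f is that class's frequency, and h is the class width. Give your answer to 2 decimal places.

1296.25

N = 111; target position k = 70/100 · 111 = 77.7.
Cumulative frequencies: 22, 48, 70, 86, 88, 105, 111.
Observation 77.7 falls in the class 1200 – <1400.
L = 1200, CF = 70, f = 16, h = 200.
P70 = 1200 + ((77.7 − 70)/16)·200 = 1200 + 96.25 = 1296.25.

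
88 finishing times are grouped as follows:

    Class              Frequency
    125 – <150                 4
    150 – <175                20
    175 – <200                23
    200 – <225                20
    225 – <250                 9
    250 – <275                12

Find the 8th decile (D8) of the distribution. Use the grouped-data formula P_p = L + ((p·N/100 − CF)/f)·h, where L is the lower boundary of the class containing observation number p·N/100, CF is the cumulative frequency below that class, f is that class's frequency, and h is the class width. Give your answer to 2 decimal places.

N = 88; target position k = 80/100 · 88 = 70.4.
Cumulative frequencies: 4, 24, 47, 67, 76, 88.
Observation 70.4 falls in the class 225 – <250.
L = 225, CF = 67, f = 9, h = 25.
P80 = 225 + ((70.4 − 67)/9)·25 = 225 + 9.44444 = 234.444.

234.44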